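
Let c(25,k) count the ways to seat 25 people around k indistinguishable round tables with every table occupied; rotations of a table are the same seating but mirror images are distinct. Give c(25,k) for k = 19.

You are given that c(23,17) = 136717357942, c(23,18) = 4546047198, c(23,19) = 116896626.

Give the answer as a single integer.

r24: T_24,18=23×4546047198+136717357942=241276443496; T_24,19=23×116896626+4546047198=7234669596
r25: T_25,19=24×7234669596+241276443496=414908513800
Read c(25,19) = 414908513800.

414908513800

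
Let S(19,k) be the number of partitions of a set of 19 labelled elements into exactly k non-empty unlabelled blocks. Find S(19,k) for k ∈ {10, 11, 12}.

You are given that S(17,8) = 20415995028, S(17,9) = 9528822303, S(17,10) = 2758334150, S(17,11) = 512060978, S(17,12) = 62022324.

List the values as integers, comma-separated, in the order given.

[18] T[18,9]:9*9528822303+20415995028=106175395755 · T[18,10]:10*2758334150+9528822303=37112163803 · T[18,11]:11*512060978+2758334150=8391004908 · T[18,12]:12*62022324+512060978=1256328866
[19] T[19,10]:10*37112163803+106175395755=477297033785 · T[19,11]:11*8391004908+37112163803=129413217791 · T[19,12]:12*1256328866+8391004908=23466951300
Read S(19,10) = 477297033785, S(19,11) = 129413217791, S(19,12) = 23466951300.

477297033785, 129413217791, 23466951300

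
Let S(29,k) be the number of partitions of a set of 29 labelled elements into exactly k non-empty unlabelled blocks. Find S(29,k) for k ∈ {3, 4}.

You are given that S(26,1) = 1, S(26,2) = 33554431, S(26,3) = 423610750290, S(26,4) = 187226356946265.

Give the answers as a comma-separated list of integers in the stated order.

11438127792025, 11998160744311570

@27  (27,1):1·1+0→1, (27,2):33554431·2+1→67108863, (27,3):423610750290·3+33554431→1270865805301, (27,4):187226356946265·4+423610750290→749329038535350
@28  (28,2):67108863·2+1→134217727, (28,3):1270865805301·3+67108863→3812664524766, (28,4):749329038535350·4+1270865805301→2998587019946701
@29  (29,3):3812664524766·3+134217727→11438127792025, (29,4):2998587019946701·4+3812664524766→11998160744311570
Read S(29,3) = 11438127792025, S(29,4) = 11998160744311570.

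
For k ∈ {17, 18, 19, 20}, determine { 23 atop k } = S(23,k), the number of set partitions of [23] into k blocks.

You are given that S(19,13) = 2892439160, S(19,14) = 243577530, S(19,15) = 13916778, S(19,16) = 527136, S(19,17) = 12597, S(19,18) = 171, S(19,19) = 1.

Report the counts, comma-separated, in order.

r20: T_20,14=14×243577530+2892439160=6302524580; T_20,15=15×13916778+243577530=452329200; T_20,16=16×527136+13916778=22350954; T_20,17=17×12597+527136=741285; T_20,18=18×171+12597=15675; T_20,19=19×1+171=190; T_20,20=20×0+1=1
r21: T_21,15=15×452329200+6302524580=13087462580; T_21,16=16×22350954+452329200=809944464; T_21,17=17×741285+22350954=34952799; T_21,18=18×15675+741285=1023435; T_21,19=19×190+15675=19285; T_21,20=20×1+190=210
r22: T_22,16=16×809944464+13087462580=26046574004; T_22,17=17×34952799+809944464=1404142047; T_22,18=18×1023435+34952799=53374629; T_22,19=19×19285+1023435=1389850; T_22,20=20×210+19285=23485
r23: T_23,17=17×1404142047+26046574004=49916988803; T_23,18=18×53374629+1404142047=2364885369; T_23,19=19×1389850+53374629=79781779; T_23,20=20×23485+1389850=1859550
Read S(23,17) = 49916988803, S(23,18) = 2364885369, S(23,19) = 79781779, S(23,20) = 1859550.

49916988803, 2364885369, 79781779, 1859550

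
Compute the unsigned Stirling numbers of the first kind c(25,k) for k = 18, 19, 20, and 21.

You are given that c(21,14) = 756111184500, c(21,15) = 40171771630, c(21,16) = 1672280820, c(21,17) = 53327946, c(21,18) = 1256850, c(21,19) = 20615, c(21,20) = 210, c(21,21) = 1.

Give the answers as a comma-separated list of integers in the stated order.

12191224980000, 414908513800, 11276842500, 238810495

@22  (22,15):40171771630·21+756111184500→1599718388730, (22,16):1672280820·21+40171771630→75289668850, (22,17):53327946·21+1672280820→2792167686, (22,18):1256850·21+53327946→79721796, (22,19):20615·21+1256850→1689765, (22,20):210·21+20615→25025, (22,21):1·21+210→231
@23  (23,16):75289668850·22+1599718388730→3256091103430, (23,17):2792167686·22+75289668850→136717357942, (23,18):79721796·22+2792167686→4546047198, (23,19):1689765·22+79721796→116896626, (23,20):25025·22+1689765→2240315, (23,21):231·22+25025→30107
@24  (24,17):136717357942·23+3256091103430→6400590336096, (24,18):4546047198·23+136717357942→241276443496, (24,19):116896626·23+4546047198→7234669596, (24,20):2240315·23+116896626→168423871, (24,21):30107·23+2240315→2932776
@25  (25,18):241276443496·24+6400590336096→12191224980000, (25,19):7234669596·24+241276443496→414908513800, (25,20):168423871·24+7234669596→11276842500, (25,21):2932776·24+168423871→238810495
Read c(25,18) = 12191224980000, c(25,19) = 414908513800, c(25,20) = 11276842500, c(25,21) = 238810495.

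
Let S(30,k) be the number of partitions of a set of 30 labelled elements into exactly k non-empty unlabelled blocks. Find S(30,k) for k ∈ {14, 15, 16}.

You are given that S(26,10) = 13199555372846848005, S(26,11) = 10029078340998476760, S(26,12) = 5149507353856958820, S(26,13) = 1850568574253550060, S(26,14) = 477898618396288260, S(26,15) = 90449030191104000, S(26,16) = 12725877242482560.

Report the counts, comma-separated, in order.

42337710060168129525765, 12879868072770626040000, 2940812098256837097720

[27] T[27,11]:11*10029078340998476760+13199555372846848005=123519417123830092365 · T[27,12]:12*5149507353856958820+10029078340998476760=71823166587281982600 · T[27,13]:13*1850568574253550060+5149507353856958820=29206898819153109600 · T[27,14]:14*477898618396288260+1850568574253550060=8541149231801585700 · T[27,15]:15*90449030191104000+477898618396288260=1834634071262848260 · T[27,16]:16*12725877242482560+90449030191104000=294063066070824960
[28] T[28,12]:12*71823166587281982600+123519417123830092365=985397416171213883565 · T[28,13]:13*29206898819153109600+71823166587281982600=451512851236272407400 · T[28,14]:14*8541149231801585700+29206898819153109600=148782988064375309400 · T[28,15]:15*1834634071262848260+8541149231801585700=36060660300744309600 · T[28,16]:16*294063066070824960+1834634071262848260=6539643128396047620
[29] T[29,13]:13*451512851236272407400+985397416171213883565=6855064482242755179765 · T[29,14]:14*148782988064375309400+451512851236272407400=2534474684137526739000 · T[29,15]:15*36060660300744309600+148782988064375309400=689692892575539953400 · T[29,16]:16*6539643128396047620+36060660300744309600=140694950355081071520
[30] T[30,14]:14*2534474684137526739000+6855064482242755179765=42337710060168129525765 · T[30,15]:15*689692892575539953400+2534474684137526739000=12879868072770626040000 · T[30,16]:16*140694950355081071520+689692892575539953400=2940812098256837097720
Read S(30,14) = 42337710060168129525765, S(30,15) = 12879868072770626040000, S(30,16) = 2940812098256837097720.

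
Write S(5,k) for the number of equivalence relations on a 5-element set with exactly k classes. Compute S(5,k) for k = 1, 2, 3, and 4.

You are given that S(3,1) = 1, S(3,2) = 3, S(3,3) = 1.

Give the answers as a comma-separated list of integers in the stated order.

r4: T_4,1=1×1+0=1; T_4,2=2×3+1=7; T_4,3=3×1+3=6; T_4,4=4×0+1=1
r5: T_5,1=1×1+0=1; T_5,2=2×7+1=15; T_5,3=3×6+7=25; T_5,4=4×1+6=10
Read S(5,1) = 1, S(5,2) = 15, S(5,3) = 25, S(5,4) = 10.

1, 15, 25, 10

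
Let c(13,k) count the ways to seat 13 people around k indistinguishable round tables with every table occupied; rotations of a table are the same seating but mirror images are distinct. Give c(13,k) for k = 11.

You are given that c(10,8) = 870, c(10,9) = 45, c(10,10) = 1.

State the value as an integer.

2717

r11: T_11,9=10×45+870=1320; T_11,10=10×1+45=55; T_11,11=10×0+1=1
r12: T_12,10=11×55+1320=1925; T_12,11=11×1+55=66
r13: T_13,11=12×66+1925=2717
Read c(13,11) = 2717.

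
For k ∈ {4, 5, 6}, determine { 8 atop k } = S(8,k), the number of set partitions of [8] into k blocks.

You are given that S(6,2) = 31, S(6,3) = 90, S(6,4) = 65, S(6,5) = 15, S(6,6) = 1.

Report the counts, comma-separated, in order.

r7: T_7,3=3×90+31=301; T_7,4=4×65+90=350; T_7,5=5×15+65=140; T_7,6=6×1+15=21
r8: T_8,4=4×350+301=1701; T_8,5=5×140+350=1050; T_8,6=6×21+140=266
Read S(8,4) = 1701, S(8,5) = 1050, S(8,6) = 266.

1701, 1050, 266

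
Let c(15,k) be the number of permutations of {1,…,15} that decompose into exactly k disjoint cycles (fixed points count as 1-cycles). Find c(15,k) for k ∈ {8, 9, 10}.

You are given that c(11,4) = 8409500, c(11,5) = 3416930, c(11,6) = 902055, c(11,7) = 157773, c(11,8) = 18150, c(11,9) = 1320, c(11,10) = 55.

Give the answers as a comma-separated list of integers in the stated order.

2681453775, 368411615, 37312275

@12  (12,5):3416930·11+8409500→45995730, (12,6):902055·11+3416930→13339535, (12,7):157773·11+902055→2637558, (12,8):18150·11+157773→357423, (12,9):1320·11+18150→32670, (12,10):55·11+1320→1925
@13  (13,6):13339535·12+45995730→206070150, (13,7):2637558·12+13339535→44990231, (13,8):357423·12+2637558→6926634, (13,9):32670·12+357423→749463, (13,10):1925·12+32670→55770
@14  (14,7):44990231·13+206070150→790943153, (14,8):6926634·13+44990231→135036473, (14,9):749463·13+6926634→16669653, (14,10):55770·13+749463→1474473
@15  (15,8):135036473·14+790943153→2681453775, (15,9):16669653·14+135036473→368411615, (15,10):1474473·14+16669653→37312275
Read c(15,8) = 2681453775, c(15,9) = 368411615, c(15,10) = 37312275.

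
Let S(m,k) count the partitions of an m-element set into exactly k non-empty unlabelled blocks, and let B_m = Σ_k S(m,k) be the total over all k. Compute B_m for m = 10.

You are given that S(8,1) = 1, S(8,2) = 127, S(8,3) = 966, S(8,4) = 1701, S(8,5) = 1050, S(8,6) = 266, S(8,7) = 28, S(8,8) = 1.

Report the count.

115975

i=9: T(9,1)=0+1·1=1 | T(9,2)=1+2·127=255 | T(9,3)=127+3·966=3025 | T(9,4)=966+4·1701=7770 | T(9,5)=1701+5·1050=6951 | T(9,6)=1050+6·266=2646 | T(9,7)=266+7·28=462 | T(9,8)=28+8·1=36 | T(9,9)=1+9·0=1
i=10: T(10,1)=0+1·1=1 | T(10,2)=1+2·255=511 | T(10,3)=255+3·3025=9330 | T(10,4)=3025+4·7770=34105 | T(10,5)=7770+5·6951=42525 | T(10,6)=6951+6·2646=22827 | T(10,7)=2646+7·462=5880 | T(10,8)=462+8·36=750 | T(10,9)=36+9·1=45 | T(10,10)=1+10·0=1
B_10 = ΣS(10,k) = 1+511+9330+34105+42525+22827+5880+750+45+1 = 115975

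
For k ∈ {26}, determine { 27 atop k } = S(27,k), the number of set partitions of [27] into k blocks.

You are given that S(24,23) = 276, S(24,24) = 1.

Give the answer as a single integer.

r25: T_25,24=24×1+276=300; T_25,25=25×0+1=1
r26: T_26,25=25×1+300=325; T_26,26=26×0+1=1
r27: T_27,26=26×1+325=351
Read S(27,26) = 351.

351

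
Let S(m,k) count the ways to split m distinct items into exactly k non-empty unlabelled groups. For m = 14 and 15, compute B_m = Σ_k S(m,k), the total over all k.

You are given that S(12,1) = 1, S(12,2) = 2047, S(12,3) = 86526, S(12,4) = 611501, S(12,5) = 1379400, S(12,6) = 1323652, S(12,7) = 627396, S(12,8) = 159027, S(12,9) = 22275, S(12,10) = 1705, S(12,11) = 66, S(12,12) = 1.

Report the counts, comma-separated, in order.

190899322, 1382958545

[13] T[13,1]:1*1+0=1 · T[13,2]:2*2047+1=4095 · T[13,3]:3*86526+2047=261625 · T[13,4]:4*611501+86526=2532530 · T[13,5]:5*1379400+611501=7508501 · T[13,6]:6*1323652+1379400=9321312 · T[13,7]:7*627396+1323652=5715424 · T[13,8]:8*159027+627396=1899612 · T[13,9]:9*22275+159027=359502 · T[13,10]:10*1705+22275=39325 · T[13,11]:11*66+1705=2431 · T[13,12]:12*1+66=78 · T[13,13]:13*0+1=1
[14] T[14,1]:1*1+0=1 · T[14,2]:2*4095+1=8191 · T[14,3]:3*261625+4095=788970 · T[14,4]:4*2532530+261625=10391745 · T[14,5]:5*7508501+2532530=40075035 · T[14,6]:6*9321312+7508501=63436373 · T[14,7]:7*5715424+9321312=49329280 · T[14,8]:8*1899612+5715424=20912320 · T[14,9]:9*359502+1899612=5135130 · T[14,10]:10*39325+359502=752752 · T[14,11]:11*2431+39325=66066 · T[14,12]:12*78+2431=3367 · T[14,13]:13*1+78=91 · T[14,14]:14*0+1=1
[15] T[15,1]:1*1+0=1 · T[15,2]:2*8191+1=16383 · T[15,3]:3*788970+8191=2375101 · T[15,4]:4*10391745+788970=42355950 · T[15,5]:5*40075035+10391745=210766920 · T[15,6]:6*63436373+40075035=420693273 · T[15,7]:7*49329280+63436373=408741333 · T[15,8]:8*20912320+49329280=216627840 · T[15,9]:9*5135130+20912320=67128490 · T[15,10]:10*752752+5135130=12662650 · T[15,11]:11*66066+752752=1479478 · T[15,12]:12*3367+66066=106470 · T[15,13]:13*91+3367=4550 · T[15,14]:14*1+91=105 · T[15,15]:15*0+1=1
B_14 = ΣS(14,k) = 1+8191+788970+10391745+40075035+63436373+49329280+20912320+5135130+752752+66066+3367+91+1 = 190899322
B_15 = ΣS(15,k) = 1+16383+2375101+42355950+210766920+420693273+408741333+216627840+67128490+12662650+1479478+106470+4550+105+1 = 1382958545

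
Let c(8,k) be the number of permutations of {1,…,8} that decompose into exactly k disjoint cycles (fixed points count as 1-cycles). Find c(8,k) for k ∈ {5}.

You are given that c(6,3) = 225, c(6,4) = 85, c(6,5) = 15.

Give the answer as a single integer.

r7: T_7,4=6×85+225=735; T_7,5=6×15+85=175
r8: T_8,5=7×175+735=1960
Read c(8,5) = 1960.

1960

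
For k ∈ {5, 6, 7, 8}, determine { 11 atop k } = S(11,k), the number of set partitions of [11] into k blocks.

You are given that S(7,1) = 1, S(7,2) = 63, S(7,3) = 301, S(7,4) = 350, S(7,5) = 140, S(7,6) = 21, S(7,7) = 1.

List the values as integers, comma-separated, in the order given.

246730, 179487, 63987, 11880

[8] T[8,2]:2*63+1=127 · T[8,3]:3*301+63=966 · T[8,4]:4*350+301=1701 · T[8,5]:5*140+350=1050 · T[8,6]:6*21+140=266 · T[8,7]:7*1+21=28 · T[8,8]:8*0+1=1
[9] T[9,3]:3*966+127=3025 · T[9,4]:4*1701+966=7770 · T[9,5]:5*1050+1701=6951 · T[9,6]:6*266+1050=2646 · T[9,7]:7*28+266=462 · T[9,8]:8*1+28=36
[10] T[10,4]:4*7770+3025=34105 · T[10,5]:5*6951+7770=42525 · T[10,6]:6*2646+6951=22827 · T[10,7]:7*462+2646=5880 · T[10,8]:8*36+462=750
[11] T[11,5]:5*42525+34105=246730 · T[11,6]:6*22827+42525=179487 · T[11,7]:7*5880+22827=63987 · T[11,8]:8*750+5880=11880
Read S(11,5) = 246730, S(11,6) = 179487, S(11,7) = 63987, S(11,8) = 11880.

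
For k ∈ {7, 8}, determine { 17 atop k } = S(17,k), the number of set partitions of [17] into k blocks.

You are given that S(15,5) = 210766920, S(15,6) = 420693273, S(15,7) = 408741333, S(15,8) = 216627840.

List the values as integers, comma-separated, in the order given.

[16] T[16,6]:6*420693273+210766920=2734926558 · T[16,7]:7*408741333+420693273=3281882604 · T[16,8]:8*216627840+408741333=2141764053
[17] T[17,7]:7*3281882604+2734926558=25708104786 · T[17,8]:8*2141764053+3281882604=20415995028
Read S(17,7) = 25708104786, S(17,8) = 20415995028.

25708104786, 20415995028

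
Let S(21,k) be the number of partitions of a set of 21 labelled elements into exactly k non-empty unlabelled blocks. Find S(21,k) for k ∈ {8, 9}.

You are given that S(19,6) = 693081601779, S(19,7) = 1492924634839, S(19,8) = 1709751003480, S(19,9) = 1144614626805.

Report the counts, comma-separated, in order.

row 20: T[20][7]=7·1492924634839+693081601779=11143554045652  T[20][8]=8·1709751003480+1492924634839=15170932662679  T[20][9]=9·1144614626805+1709751003480=12011282644725
row 21: T[21][8]=8·15170932662679+11143554045652=132511015347084  T[21][9]=9·12011282644725+15170932662679=123272476465204
Read S(21,8) = 132511015347084, S(21,9) = 123272476465204.

132511015347084, 123272476465204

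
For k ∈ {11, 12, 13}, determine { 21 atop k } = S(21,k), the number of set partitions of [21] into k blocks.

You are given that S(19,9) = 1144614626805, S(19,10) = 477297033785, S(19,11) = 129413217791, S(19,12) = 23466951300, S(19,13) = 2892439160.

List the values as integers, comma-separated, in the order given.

26826851689001, 6833042030178, 1204909218331

row 20: T[20][10]=10·477297033785+1144614626805=5917584964655  T[20][11]=11·129413217791+477297033785=1900842429486  T[20][12]=12·23466951300+129413217791=411016633391  T[20][13]=13·2892439160+23466951300=61068660380
row 21: T[21][11]=11·1900842429486+5917584964655=26826851689001  T[21][12]=12·411016633391+1900842429486=6833042030178  T[21][13]=13·61068660380+411016633391=1204909218331
Read S(21,11) = 26826851689001, S(21,12) = 6833042030178, S(21,13) = 1204909218331.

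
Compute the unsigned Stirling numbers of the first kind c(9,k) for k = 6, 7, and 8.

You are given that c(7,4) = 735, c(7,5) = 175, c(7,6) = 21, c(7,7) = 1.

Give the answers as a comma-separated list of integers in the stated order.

i=8: T(8,5)=735+7·175=1960 | T(8,6)=175+7·21=322 | T(8,7)=21+7·1=28 | T(8,8)=1+7·0=1
i=9: T(9,6)=1960+8·322=4536 | T(9,7)=322+8·28=546 | T(9,8)=28+8·1=36
Read c(9,6) = 4536, c(9,7) = 546, c(9,8) = 36.

4536, 546, 36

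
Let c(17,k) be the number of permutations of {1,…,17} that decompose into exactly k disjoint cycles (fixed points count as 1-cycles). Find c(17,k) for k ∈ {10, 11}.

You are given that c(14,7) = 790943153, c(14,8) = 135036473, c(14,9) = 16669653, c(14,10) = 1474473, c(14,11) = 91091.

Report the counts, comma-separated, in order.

row 15: T[15][8]=14·135036473+790943153=2681453775  T[15][9]=14·16669653+135036473=368411615  T[15][10]=14·1474473+16669653=37312275  T[15][11]=14·91091+1474473=2749747
row 16: T[16][9]=15·368411615+2681453775=8207628000  T[16][10]=15·37312275+368411615=928095740  T[16][11]=15·2749747+37312275=78558480
row 17: T[17][10]=16·928095740+8207628000=23057159840  T[17][11]=16·78558480+928095740=2185031420
Read c(17,10) = 23057159840, c(17,11) = 2185031420.

23057159840, 2185031420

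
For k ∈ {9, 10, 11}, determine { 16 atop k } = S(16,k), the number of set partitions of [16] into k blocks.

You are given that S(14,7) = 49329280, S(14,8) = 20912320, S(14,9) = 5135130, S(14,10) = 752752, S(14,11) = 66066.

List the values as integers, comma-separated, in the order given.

r15: T_15,8=8×20912320+49329280=216627840; T_15,9=9×5135130+20912320=67128490; T_15,10=10×752752+5135130=12662650; T_15,11=11×66066+752752=1479478
r16: T_16,9=9×67128490+216627840=820784250; T_16,10=10×12662650+67128490=193754990; T_16,11=11×1479478+12662650=28936908
Read S(16,9) = 820784250, S(16,10) = 193754990, S(16,11) = 28936908.

820784250, 193754990, 28936908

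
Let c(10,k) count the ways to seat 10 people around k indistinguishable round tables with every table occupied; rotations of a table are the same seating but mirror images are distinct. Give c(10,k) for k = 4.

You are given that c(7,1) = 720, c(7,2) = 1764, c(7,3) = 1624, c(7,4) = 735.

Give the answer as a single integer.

row 8: T[8][2]=7·1764+720=13068  T[8][3]=7·1624+1764=13132  T[8][4]=7·735+1624=6769
row 9: T[9][3]=8·13132+13068=118124  T[9][4]=8·6769+13132=67284
row 10: T[10][4]=9·67284+118124=723680
Read c(10,4) = 723680.

723680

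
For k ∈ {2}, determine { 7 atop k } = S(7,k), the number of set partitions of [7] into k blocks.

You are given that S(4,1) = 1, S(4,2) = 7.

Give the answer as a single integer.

63

i=5: T(5,1)=0+1·1=1 | T(5,2)=1+2·7=15
i=6: T(6,1)=0+1·1=1 | T(6,2)=1+2·15=31
i=7: T(7,2)=1+2·31=63
Read S(7,2) = 63.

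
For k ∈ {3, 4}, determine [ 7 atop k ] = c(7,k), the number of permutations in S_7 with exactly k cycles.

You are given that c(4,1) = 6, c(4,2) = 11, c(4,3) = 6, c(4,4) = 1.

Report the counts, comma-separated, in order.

1624, 735

r5: T_5,1=4×6+0=24; T_5,2=4×11+6=50; T_5,3=4×6+11=35; T_5,4=4×1+6=10
r6: T_6,2=5×50+24=274; T_6,3=5×35+50=225; T_6,4=5×10+35=85
r7: T_7,3=6×225+274=1624; T_7,4=6×85+225=735
Read c(7,3) = 1624, c(7,4) = 735.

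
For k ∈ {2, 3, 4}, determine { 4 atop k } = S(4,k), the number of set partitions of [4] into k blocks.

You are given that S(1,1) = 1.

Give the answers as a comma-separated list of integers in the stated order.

[2] T[2,1]:1*1+0=1 · T[2,2]:2*0+1=1
[3] T[3,1]:1*1+0=1 · T[3,2]:2*1+1=3 · T[3,3]:3*0+1=1
[4] T[4,2]:2*3+1=7 · T[4,3]:3*1+3=6 · T[4,4]:4*0+1=1
Read S(4,2) = 7, S(4,3) = 6, S(4,4) = 1.

7, 6, 1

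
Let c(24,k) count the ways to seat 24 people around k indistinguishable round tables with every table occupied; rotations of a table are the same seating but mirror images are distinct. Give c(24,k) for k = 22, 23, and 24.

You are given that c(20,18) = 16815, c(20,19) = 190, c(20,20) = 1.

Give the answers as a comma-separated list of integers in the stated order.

[21] T[21,19]:20*190+16815=20615 · T[21,20]:20*1+190=210 · T[21,21]:20*0+1=1
[22] T[22,20]:21*210+20615=25025 · T[22,21]:21*1+210=231 · T[22,22]:21*0+1=1
[23] T[23,21]:22*231+25025=30107 · T[23,22]:22*1+231=253 · T[23,23]:22*0+1=1
[24] T[24,22]:23*253+30107=35926 · T[24,23]:23*1+253=276 · T[24,24]:23*0+1=1
Read c(24,22) = 35926, c(24,23) = 276, c(24,24) = 1.

35926, 276, 1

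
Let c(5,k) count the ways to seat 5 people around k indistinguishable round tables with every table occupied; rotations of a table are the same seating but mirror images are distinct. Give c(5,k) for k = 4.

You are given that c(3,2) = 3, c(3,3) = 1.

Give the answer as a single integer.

10

r4: T_4,3=3×1+3=6; T_4,4=3×0+1=1
r5: T_5,4=4×1+6=10
Read c(5,4) = 10.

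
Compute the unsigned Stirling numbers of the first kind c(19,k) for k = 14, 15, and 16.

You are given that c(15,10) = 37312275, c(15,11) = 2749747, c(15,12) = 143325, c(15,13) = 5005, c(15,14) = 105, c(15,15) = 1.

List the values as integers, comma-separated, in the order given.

i=16: T(16,11)=37312275+15·2749747=78558480 | T(16,12)=2749747+15·143325=4899622 | T(16,13)=143325+15·5005=218400 | T(16,14)=5005+15·105=6580 | T(16,15)=105+15·1=120 | T(16,16)=1+15·0=1
i=17: T(17,12)=78558480+16·4899622=156952432 | T(17,13)=4899622+16·218400=8394022 | T(17,14)=218400+16·6580=323680 | T(17,15)=6580+16·120=8500 | T(17,16)=120+16·1=136
i=18: T(18,13)=156952432+17·8394022=299650806 | T(18,14)=8394022+17·323680=13896582 | T(18,15)=323680+17·8500=468180 | T(18,16)=8500+17·136=10812
i=19: T(19,14)=299650806+18·13896582=549789282 | T(19,15)=13896582+18·468180=22323822 | T(19,16)=468180+18·10812=662796
Read c(19,14) = 549789282, c(19,15) = 22323822, c(19,16) = 662796.

549789282, 22323822, 662796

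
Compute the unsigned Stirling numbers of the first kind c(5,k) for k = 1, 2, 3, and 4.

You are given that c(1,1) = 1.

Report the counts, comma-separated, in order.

row 2: T[2][1]=1·1+0=1  T[2][2]=1·0+1=1
row 3: T[3][1]=2·1+0=2  T[3][2]=2·1+1=3  T[3][3]=2·0+1=1
row 4: T[4][1]=3·2+0=6  T[4][2]=3·3+2=11  T[4][3]=3·1+3=6  T[4][4]=3·0+1=1
row 5: T[5][1]=4·6+0=24  T[5][2]=4·11+6=50  T[5][3]=4·6+11=35  T[5][4]=4·1+6=10
Read c(5,1) = 24, c(5,2) = 50, c(5,3) = 35, c(5,4) = 10.

24, 50, 35, 10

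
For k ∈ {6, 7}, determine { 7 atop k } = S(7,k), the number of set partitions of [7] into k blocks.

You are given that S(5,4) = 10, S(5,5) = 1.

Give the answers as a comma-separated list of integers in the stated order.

@6  (6,5):1·5+10→15, (6,6):0·6+1→1
@7  (7,6):1·6+15→21, (7,7):0·7+1→1
Read S(7,6) = 21, S(7,7) = 1.

21, 1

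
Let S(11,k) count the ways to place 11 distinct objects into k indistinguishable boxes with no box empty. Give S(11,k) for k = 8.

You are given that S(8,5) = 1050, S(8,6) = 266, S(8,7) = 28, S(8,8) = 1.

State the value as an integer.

11880

@9  (9,6):266·6+1050→2646, (9,7):28·7+266→462, (9,8):1·8+28→36
@10  (10,7):462·7+2646→5880, (10,8):36·8+462→750
@11  (11,8):750·8+5880→11880
Read S(11,8) = 11880.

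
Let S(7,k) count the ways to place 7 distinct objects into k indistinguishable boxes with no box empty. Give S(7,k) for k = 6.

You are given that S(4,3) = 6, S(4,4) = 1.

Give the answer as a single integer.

21

@5  (5,4):1·4+6→10, (5,5):0·5+1→1
@6  (6,5):1·5+10→15, (6,6):0·6+1→1
@7  (7,6):1·6+15→21
Read S(7,6) = 21.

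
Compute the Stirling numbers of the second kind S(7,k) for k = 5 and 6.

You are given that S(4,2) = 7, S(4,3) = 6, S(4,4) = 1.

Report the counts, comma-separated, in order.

140, 21

r5: T_5,3=3×6+7=25; T_5,4=4×1+6=10; T_5,5=5×0+1=1
r6: T_6,4=4×10+25=65; T_6,5=5×1+10=15; T_6,6=6×0+1=1
r7: T_7,5=5×15+65=140; T_7,6=6×1+15=21
Read S(7,5) = 140, S(7,6) = 21.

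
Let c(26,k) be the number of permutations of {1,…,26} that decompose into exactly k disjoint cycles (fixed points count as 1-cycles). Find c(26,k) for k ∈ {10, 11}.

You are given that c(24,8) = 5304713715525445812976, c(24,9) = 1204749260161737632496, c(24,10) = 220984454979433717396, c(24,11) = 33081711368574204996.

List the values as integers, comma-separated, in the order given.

196928100451110820242880, 31882014375298512782500

row 25: T[25][9]=24·1204749260161737632496+5304713715525445812976=34218695959407148992880  T[25][10]=24·220984454979433717396+1204749260161737632496=6508376179668146850000  T[25][11]=24·33081711368574204996+220984454979433717396=1014945527825214637300
row 26: T[26][10]=25·6508376179668146850000+34218695959407148992880=196928100451110820242880  T[26][11]=25·1014945527825214637300+6508376179668146850000=31882014375298512782500
Read c(26,10) = 196928100451110820242880, c(26,11) = 31882014375298512782500.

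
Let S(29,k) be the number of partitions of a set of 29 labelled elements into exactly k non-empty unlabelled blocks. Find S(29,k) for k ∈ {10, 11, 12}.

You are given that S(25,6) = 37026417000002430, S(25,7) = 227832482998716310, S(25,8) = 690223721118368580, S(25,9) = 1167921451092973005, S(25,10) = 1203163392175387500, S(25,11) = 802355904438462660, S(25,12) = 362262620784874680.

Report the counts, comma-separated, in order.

[26] T[26,7]:7*227832482998716310+37026417000002430=1631853797991016600 · T[26,8]:8*690223721118368580+227832482998716310=5749622251945664950 · T[26,9]:9*1167921451092973005+690223721118368580=11201516780955125625 · T[26,10]:10*1203163392175387500+1167921451092973005=13199555372846848005 · T[26,11]:11*802355904438462660+1203163392175387500=10029078340998476760 · T[26,12]:12*362262620784874680+802355904438462660=5149507353856958820
[27] T[27,8]:8*5749622251945664950+1631853797991016600=47628831813556336200 · T[27,9]:9*11201516780955125625+5749622251945664950=106563273280541795575 · T[27,10]:10*13199555372846848005+11201516780955125625=143197070509423605675 · T[27,11]:11*10029078340998476760+13199555372846848005=123519417123830092365 · T[27,12]:12*5149507353856958820+10029078340998476760=71823166587281982600
[28] T[28,9]:9*106563273280541795575+47628831813556336200=1006698291338432496375 · T[28,10]:10*143197070509423605675+106563273280541795575=1538533978374777852325 · T[28,11]:11*123519417123830092365+143197070509423605675=1501910658871554621690 · T[28,12]:12*71823166587281982600+123519417123830092365=985397416171213883565
[29] T[29,10]:10*1538533978374777852325+1006698291338432496375=16392038075086211019625 · T[29,11]:11*1501910658871554621690+1538533978374777852325=18059551225961878690915 · T[29,12]:12*985397416171213883565+1501910658871554621690=13326679652926121224470
Read S(29,10) = 16392038075086211019625, S(29,11) = 18059551225961878690915, S(29,12) = 13326679652926121224470.

16392038075086211019625, 18059551225961878690915, 13326679652926121224470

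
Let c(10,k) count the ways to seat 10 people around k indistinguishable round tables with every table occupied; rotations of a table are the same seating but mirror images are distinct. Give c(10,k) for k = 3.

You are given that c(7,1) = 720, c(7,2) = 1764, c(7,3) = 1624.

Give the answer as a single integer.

[8] T[8,1]:7*720+0=5040 · T[8,2]:7*1764+720=13068 · T[8,3]:7*1624+1764=13132
[9] T[9,2]:8*13068+5040=109584 · T[9,3]:8*13132+13068=118124
[10] T[10,3]:9*118124+109584=1172700
Read c(10,3) = 1172700.

1172700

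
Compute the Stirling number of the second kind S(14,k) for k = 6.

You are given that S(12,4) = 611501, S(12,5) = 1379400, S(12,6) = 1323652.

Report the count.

63436373

[13] T[13,5]:5*1379400+611501=7508501 · T[13,6]:6*1323652+1379400=9321312
[14] T[14,6]:6*9321312+7508501=63436373
Read S(14,6) = 63436373.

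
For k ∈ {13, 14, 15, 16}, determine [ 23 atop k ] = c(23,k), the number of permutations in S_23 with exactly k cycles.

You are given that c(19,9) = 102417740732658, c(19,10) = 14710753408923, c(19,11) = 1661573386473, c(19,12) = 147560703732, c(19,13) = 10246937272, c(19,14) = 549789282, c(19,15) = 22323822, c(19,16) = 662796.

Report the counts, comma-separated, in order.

12363045847086207, 971250460939913, 62382416421941, 3256091103430

i=20: T(20,10)=102417740732658+19·14710753408923=381922055502195 | T(20,11)=14710753408923+19·1661573386473=46280647751910 | T(20,12)=1661573386473+19·147560703732=4465226757381 | T(20,13)=147560703732+19·10246937272=342252511900 | T(20,14)=10246937272+19·549789282=20692933630 | T(20,15)=549789282+19·22323822=973941900 | T(20,16)=22323822+19·662796=34916946
i=21: T(21,11)=381922055502195+20·46280647751910=1307535010540395 | T(21,12)=46280647751910+20·4465226757381=135585182899530 | T(21,13)=4465226757381+20·342252511900=11310276995381 | T(21,14)=342252511900+20·20692933630=756111184500 | T(21,15)=20692933630+20·973941900=40171771630 | T(21,16)=973941900+20·34916946=1672280820
i=22: T(22,12)=1307535010540395+21·135585182899530=4154823851430525 | T(22,13)=135585182899530+21·11310276995381=373100999802531 | T(22,14)=11310276995381+21·756111184500=27188611869881 | T(22,15)=756111184500+21·40171771630=1599718388730 | T(22,16)=40171771630+21·1672280820=75289668850
i=23: T(23,13)=4154823851430525+22·373100999802531=12363045847086207 | T(23,14)=373100999802531+22·27188611869881=971250460939913 | T(23,15)=27188611869881+22·1599718388730=62382416421941 | T(23,16)=1599718388730+22·75289668850=3256091103430
Read c(23,13) = 12363045847086207, c(23,14) = 971250460939913, c(23,15) = 62382416421941, c(23,16) = 3256091103430.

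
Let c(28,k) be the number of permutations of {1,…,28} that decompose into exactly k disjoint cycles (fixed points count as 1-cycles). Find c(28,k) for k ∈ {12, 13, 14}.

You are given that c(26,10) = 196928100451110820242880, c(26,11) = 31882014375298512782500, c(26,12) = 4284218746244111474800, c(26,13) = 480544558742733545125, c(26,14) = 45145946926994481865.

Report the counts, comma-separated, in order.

4894196422205298253024980, 596287888163635369624650, 61445535102359115635655

i=27: T(27,11)=196928100451110820242880+26·31882014375298512782500=1025860474208872152587880 | T(27,12)=31882014375298512782500+26·4284218746244111474800=143271701777645411127300 | T(27,13)=4284218746244111474800+26·480544558742733545125=16778377273555183648050 | T(27,14)=480544558742733545125+26·45145946926994481865=1654339178844590073615
i=28: T(28,12)=1025860474208872152587880+27·143271701777645411127300=4894196422205298253024980 | T(28,13)=143271701777645411127300+27·16778377273555183648050=596287888163635369624650 | T(28,14)=16778377273555183648050+27·1654339178844590073615=61445535102359115635655
Read c(28,12) = 4894196422205298253024980, c(28,13) = 596287888163635369624650, c(28,14) = 61445535102359115635655.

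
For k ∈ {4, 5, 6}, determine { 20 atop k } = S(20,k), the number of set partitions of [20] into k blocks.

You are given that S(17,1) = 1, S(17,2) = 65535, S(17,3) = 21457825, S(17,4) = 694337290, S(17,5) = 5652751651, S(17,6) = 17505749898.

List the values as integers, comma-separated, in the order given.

45232115901, 749206090500, 4306078895384

[18] T[18,2]:2*65535+1=131071 · T[18,3]:3*21457825+65535=64439010 · T[18,4]:4*694337290+21457825=2798806985 · T[18,5]:5*5652751651+694337290=28958095545 · T[18,6]:6*17505749898+5652751651=110687251039
[19] T[19,3]:3*64439010+131071=193448101 · T[19,4]:4*2798806985+64439010=11259666950 · T[19,5]:5*28958095545+2798806985=147589284710 · T[19,6]:6*110687251039+28958095545=693081601779
[20] T[20,4]:4*11259666950+193448101=45232115901 · T[20,5]:5*147589284710+11259666950=749206090500 · T[20,6]:6*693081601779+147589284710=4306078895384
Read S(20,4) = 45232115901, S(20,5) = 749206090500, S(20,6) = 4306078895384.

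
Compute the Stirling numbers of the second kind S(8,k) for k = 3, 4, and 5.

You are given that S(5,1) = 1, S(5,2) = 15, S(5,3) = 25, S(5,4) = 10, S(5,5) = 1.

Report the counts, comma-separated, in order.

i=6: T(6,1)=0+1·1=1 | T(6,2)=1+2·15=31 | T(6,3)=15+3·25=90 | T(6,4)=25+4·10=65 | T(6,5)=10+5·1=15
i=7: T(7,2)=1+2·31=63 | T(7,3)=31+3·90=301 | T(7,4)=90+4·65=350 | T(7,5)=65+5·15=140
i=8: T(8,3)=63+3·301=966 | T(8,4)=301+4·350=1701 | T(8,5)=350+5·140=1050
Read S(8,3) = 966, S(8,4) = 1701, S(8,5) = 1050.

966, 1701, 1050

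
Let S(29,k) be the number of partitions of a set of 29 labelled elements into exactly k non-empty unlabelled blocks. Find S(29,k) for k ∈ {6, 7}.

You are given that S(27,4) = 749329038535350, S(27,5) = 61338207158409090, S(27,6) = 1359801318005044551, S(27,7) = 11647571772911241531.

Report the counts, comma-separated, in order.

49628317055962639176, 588469772213874823272

r28: T_28,5=5×61338207158409090+749329038535350=307440364830580800; T_28,6=6×1359801318005044551+61338207158409090=8220146115188676396; T_28,7=7×11647571772911241531+1359801318005044551=82892803728383735268
r29: T_29,6=6×8220146115188676396+307440364830580800=49628317055962639176; T_29,7=7×82892803728383735268+8220146115188676396=588469772213874823272
Read S(29,6) = 49628317055962639176, S(29,7) = 588469772213874823272.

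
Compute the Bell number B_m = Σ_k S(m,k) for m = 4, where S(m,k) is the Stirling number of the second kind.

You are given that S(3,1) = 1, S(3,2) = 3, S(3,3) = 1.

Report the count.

15

row 4: T[4][1]=1·1+0=1  T[4][2]=2·3+1=7  T[4][3]=3·1+3=6  T[4][4]=4·0+1=1
B_4 = ΣS(4,k) = 1+7+6+1 = 15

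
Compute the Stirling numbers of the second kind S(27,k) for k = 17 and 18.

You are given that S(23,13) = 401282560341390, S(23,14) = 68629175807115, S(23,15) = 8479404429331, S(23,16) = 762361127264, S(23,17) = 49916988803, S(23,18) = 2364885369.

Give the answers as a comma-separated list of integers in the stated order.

35569317763922670, 3270191625210510

@24  (24,14):68629175807115·14+401282560341390→1362091021641000, (24,15):8479404429331·15+68629175807115→195820242247080, (24,16):762361127264·16+8479404429331→20677182465555, (24,17):49916988803·17+762361127264→1610949936915, (24,18):2364885369·18+49916988803→92484925445
@25  (25,15):195820242247080·15+1362091021641000→4299394655347200, (25,16):20677182465555·16+195820242247080→526655161695960, (25,17):1610949936915·17+20677182465555→48063331393110, (25,18):92484925445·18+1610949936915→3275678594925
@26  (26,16):526655161695960·16+4299394655347200→12725877242482560, (26,17):48063331393110·17+526655161695960→1343731795378830, (26,18):3275678594925·18+48063331393110→107025546101760
@27  (27,17):1343731795378830·17+12725877242482560→35569317763922670, (27,18):107025546101760·18+1343731795378830→3270191625210510
Read S(27,17) = 35569317763922670, S(27,18) = 3270191625210510.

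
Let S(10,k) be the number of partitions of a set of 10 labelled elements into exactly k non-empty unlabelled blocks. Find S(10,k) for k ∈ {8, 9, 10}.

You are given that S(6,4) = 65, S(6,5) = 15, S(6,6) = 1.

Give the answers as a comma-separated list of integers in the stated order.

750, 45, 1

i=7: T(7,5)=65+5·15=140 | T(7,6)=15+6·1=21 | T(7,7)=1+7·0=1
i=8: T(8,6)=140+6·21=266 | T(8,7)=21+7·1=28 | T(8,8)=1+8·0=1
i=9: T(9,7)=266+7·28=462 | T(9,8)=28+8·1=36 | T(9,9)=1+9·0=1
i=10: T(10,8)=462+8·36=750 | T(10,9)=36+9·1=45 | T(10,10)=1+10·0=1
Read S(10,8) = 750, S(10,9) = 45, S(10,10) = 1.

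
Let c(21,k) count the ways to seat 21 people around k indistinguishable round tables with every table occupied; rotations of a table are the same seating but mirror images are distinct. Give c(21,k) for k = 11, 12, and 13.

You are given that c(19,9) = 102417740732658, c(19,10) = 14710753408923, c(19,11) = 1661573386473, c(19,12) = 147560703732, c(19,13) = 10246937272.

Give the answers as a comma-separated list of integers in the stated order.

1307535010540395, 135585182899530, 11310276995381

@20  (20,10):14710753408923·19+102417740732658→381922055502195, (20,11):1661573386473·19+14710753408923→46280647751910, (20,12):147560703732·19+1661573386473→4465226757381, (20,13):10246937272·19+147560703732→342252511900
@21  (21,11):46280647751910·20+381922055502195→1307535010540395, (21,12):4465226757381·20+46280647751910→135585182899530, (21,13):342252511900·20+4465226757381→11310276995381
Read c(21,11) = 1307535010540395, c(21,12) = 135585182899530, c(21,13) = 11310276995381.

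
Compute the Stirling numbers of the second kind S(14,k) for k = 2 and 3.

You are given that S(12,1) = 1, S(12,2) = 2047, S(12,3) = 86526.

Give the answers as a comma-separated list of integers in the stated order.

8191, 788970

i=13: T(13,1)=0+1·1=1 | T(13,2)=1+2·2047=4095 | T(13,3)=2047+3·86526=261625
i=14: T(14,2)=1+2·4095=8191 | T(14,3)=4095+3·261625=788970
Read S(14,2) = 8191, S(14,3) = 788970.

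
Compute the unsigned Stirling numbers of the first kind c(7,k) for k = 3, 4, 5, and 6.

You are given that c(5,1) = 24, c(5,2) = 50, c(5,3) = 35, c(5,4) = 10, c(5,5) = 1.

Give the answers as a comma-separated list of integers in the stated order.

@6  (6,2):50·5+24→274, (6,3):35·5+50→225, (6,4):10·5+35→85, (6,5):1·5+10→15, (6,6):0·5+1→1
@7  (7,3):225·6+274→1624, (7,4):85·6+225→735, (7,5):15·6+85→175, (7,6):1·6+15→21
Read c(7,3) = 1624, c(7,4) = 735, c(7,5) = 175, c(7,6) = 21.

1624, 735, 175, 21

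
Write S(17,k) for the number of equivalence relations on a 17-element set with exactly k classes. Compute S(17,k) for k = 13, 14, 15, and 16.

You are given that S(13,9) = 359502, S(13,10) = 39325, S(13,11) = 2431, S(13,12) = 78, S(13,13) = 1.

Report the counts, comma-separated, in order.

row 14: T[14][10]=10·39325+359502=752752  T[14][11]=11·2431+39325=66066  T[14][12]=12·78+2431=3367  T[14][13]=13·1+78=91  T[14][14]=14·0+1=1
row 15: T[15][11]=11·66066+752752=1479478  T[15][12]=12·3367+66066=106470  T[15][13]=13·91+3367=4550  T[15][14]=14·1+91=105  T[15][15]=15·0+1=1
row 16: T[16][12]=12·106470+1479478=2757118  T[16][13]=13·4550+106470=165620  T[16][14]=14·105+4550=6020  T[16][15]=15·1+105=120  T[16][16]=16·0+1=1
row 17: T[17][13]=13·165620+2757118=4910178  T[17][14]=14·6020+165620=249900  T[17][15]=15·120+6020=7820  T[17][16]=16·1+120=136
Read S(17,13) = 4910178, S(17,14) = 249900, S(17,15) = 7820, S(17,16) = 136.

4910178, 249900, 7820, 136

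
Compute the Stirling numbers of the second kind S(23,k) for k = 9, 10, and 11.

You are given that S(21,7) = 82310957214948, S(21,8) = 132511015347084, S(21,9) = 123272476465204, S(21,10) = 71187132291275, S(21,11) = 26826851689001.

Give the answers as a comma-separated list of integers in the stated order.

12320068811796900, 9593401297313460, 4864251308951100

r22: T_22,8=8×132511015347084+82310957214948=1142399079991620; T_22,9=9×123272476465204+132511015347084=1241963303533920; T_22,10=10×71187132291275+123272476465204=835143799377954; T_22,11=11×26826851689001+71187132291275=366282500870286
r23: T_23,9=9×1241963303533920+1142399079991620=12320068811796900; T_23,10=10×835143799377954+1241963303533920=9593401297313460; T_23,11=11×366282500870286+835143799377954=4864251308951100
Read S(23,9) = 12320068811796900, S(23,10) = 9593401297313460, S(23,11) = 4864251308951100.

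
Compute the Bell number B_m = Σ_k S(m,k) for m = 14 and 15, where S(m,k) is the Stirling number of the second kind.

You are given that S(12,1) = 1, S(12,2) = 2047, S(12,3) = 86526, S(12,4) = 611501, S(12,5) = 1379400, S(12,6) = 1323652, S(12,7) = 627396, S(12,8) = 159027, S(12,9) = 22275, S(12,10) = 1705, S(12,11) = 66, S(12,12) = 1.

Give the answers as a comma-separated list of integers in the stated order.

@13  (13,1):1·1+0→1, (13,2):2047·2+1→4095, (13,3):86526·3+2047→261625, (13,4):611501·4+86526→2532530, (13,5):1379400·5+611501→7508501, (13,6):1323652·6+1379400→9321312, (13,7):627396·7+1323652→5715424, (13,8):159027·8+627396→1899612, (13,9):22275·9+159027→359502, (13,10):1705·10+22275→39325, (13,11):66·11+1705→2431, (13,12):1·12+66→78, (13,13):0·13+1→1
@14  (14,1):1·1+0→1, (14,2):4095·2+1→8191, (14,3):261625·3+4095→788970, (14,4):2532530·4+261625→10391745, (14,5):7508501·5+2532530→40075035, (14,6):9321312·6+7508501→63436373, (14,7):5715424·7+9321312→49329280, (14,8):1899612·8+5715424→20912320, (14,9):359502·9+1899612→5135130, (14,10):39325·10+359502→752752, (14,11):2431·11+39325→66066, (14,12):78·12+2431→3367, (14,13):1·13+78→91, (14,14):0·14+1→1
@15  (15,1):1·1+0→1, (15,2):8191·2+1→16383, (15,3):788970·3+8191→2375101, (15,4):10391745·4+788970→42355950, (15,5):40075035·5+10391745→210766920, (15,6):63436373·6+40075035→420693273, (15,7):49329280·7+63436373→408741333, (15,8):20912320·8+49329280→216627840, (15,9):5135130·9+20912320→67128490, (15,10):752752·10+5135130→12662650, (15,11):66066·11+752752→1479478, (15,12):3367·12+66066→106470, (15,13):91·13+3367→4550, (15,14):1·14+91→105, (15,15):0·15+1→1
B_14 = ΣS(14,k) = 1+8191+788970+10391745+40075035+63436373+49329280+20912320+5135130+752752+66066+3367+91+1 = 190899322
B_15 = ΣS(15,k) = 1+16383+2375101+42355950+210766920+420693273+408741333+216627840+67128490+12662650+1479478+106470+4550+105+1 = 1382958545

190899322, 1382958545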